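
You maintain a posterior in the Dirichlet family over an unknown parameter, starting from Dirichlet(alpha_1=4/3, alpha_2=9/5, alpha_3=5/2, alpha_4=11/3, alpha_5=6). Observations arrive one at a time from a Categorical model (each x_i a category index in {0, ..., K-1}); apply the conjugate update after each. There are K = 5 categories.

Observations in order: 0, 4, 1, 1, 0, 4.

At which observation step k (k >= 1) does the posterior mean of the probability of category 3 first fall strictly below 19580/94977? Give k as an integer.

obs 1: x=0 → posterior Dirichlet(7/3, 9/5, 5/2, 11/3, 6)
obs 2: x=4 → posterior Dirichlet(7/3, 9/5, 5/2, 11/3, 7)
obs 3: x=1 → posterior Dirichlet(7/3, 14/5, 5/2, 11/3, 7)
obs 4: x=1 → posterior Dirichlet(7/3, 19/5, 5/2, 11/3, 7)
obs 5: x=0 → posterior Dirichlet(10/3, 19/5, 5/2, 11/3, 7)
obs 6: x=4 → posterior Dirichlet(10/3, 19/5, 5/2, 11/3, 8)

k = 3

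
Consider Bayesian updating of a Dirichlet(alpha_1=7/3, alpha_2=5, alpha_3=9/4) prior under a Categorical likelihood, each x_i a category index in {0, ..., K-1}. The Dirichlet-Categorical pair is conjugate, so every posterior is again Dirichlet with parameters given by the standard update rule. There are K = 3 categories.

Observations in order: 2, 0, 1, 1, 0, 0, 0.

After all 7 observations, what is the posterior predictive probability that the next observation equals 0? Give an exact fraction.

76/199

obs 1: x=2 → posterior Dirichlet(7/3, 5, 13/4)
obs 2: x=0 → posterior Dirichlet(10/3, 5, 13/4)
obs 3: x=1 → posterior Dirichlet(10/3, 6, 13/4)
obs 4: x=1 → posterior Dirichlet(10/3, 7, 13/4)
obs 5: x=0 → posterior Dirichlet(13/3, 7, 13/4)
obs 6: x=0 → posterior Dirichlet(16/3, 7, 13/4)
obs 7: x=0 → posterior Dirichlet(19/3, 7, 13/4)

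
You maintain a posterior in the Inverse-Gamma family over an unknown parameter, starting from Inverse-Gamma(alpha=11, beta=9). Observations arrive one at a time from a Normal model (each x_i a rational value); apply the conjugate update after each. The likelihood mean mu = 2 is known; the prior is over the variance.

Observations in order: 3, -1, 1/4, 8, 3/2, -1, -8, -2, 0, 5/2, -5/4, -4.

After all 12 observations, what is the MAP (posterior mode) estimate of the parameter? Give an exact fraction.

obs 1: x=3 → posterior Inverse-Gamma(23/2, 19/2)
obs 2: x=-1 → posterior Inverse-Gamma(12, 14)
obs 3: x=1/4 → posterior Inverse-Gamma(25/2, 497/32)
obs 4: x=8 → posterior Inverse-Gamma(13, 1073/32)
obs 5: x=3/2 → posterior Inverse-Gamma(27/2, 1077/32)
obs 6: x=-1 → posterior Inverse-Gamma(14, 1221/32)
obs 7: x=-8 → posterior Inverse-Gamma(29/2, 2821/32)
obs 8: x=-2 → posterior Inverse-Gamma(15, 3077/32)
obs 9: x=0 → posterior Inverse-Gamma(31/2, 3141/32)
obs 10: x=5/2 → posterior Inverse-Gamma(16, 3145/32)
obs 11: x=-5/4 → posterior Inverse-Gamma(33/2, 1657/16)
obs 12: x=-4 → posterior Inverse-Gamma(17, 1945/16)

1945/288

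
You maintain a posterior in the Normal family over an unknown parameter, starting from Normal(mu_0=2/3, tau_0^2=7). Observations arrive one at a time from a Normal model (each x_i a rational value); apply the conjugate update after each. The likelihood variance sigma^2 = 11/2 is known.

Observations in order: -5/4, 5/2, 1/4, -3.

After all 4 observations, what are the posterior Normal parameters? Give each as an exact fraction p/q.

mu_0=-41/201, tau_0^2=77/67

obs 1: x=-5/4 → posterior Normal(-61/150, 77/25)
obs 2: x=5/2 → posterior Normal(149/234, 77/39)
obs 3: x=1/4 → posterior Normal(85/159, 77/53)
obs 4: x=-3 → posterior Normal(-41/201, 77/67)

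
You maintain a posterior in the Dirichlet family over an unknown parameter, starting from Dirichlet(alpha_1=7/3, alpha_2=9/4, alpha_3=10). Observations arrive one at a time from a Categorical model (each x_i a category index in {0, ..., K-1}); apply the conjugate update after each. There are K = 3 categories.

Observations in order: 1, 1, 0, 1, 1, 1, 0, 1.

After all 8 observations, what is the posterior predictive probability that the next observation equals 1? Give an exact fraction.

99/271

obs 1: x=1 → posterior Dirichlet(7/3, 13/4, 10)
obs 2: x=1 → posterior Dirichlet(7/3, 17/4, 10)
obs 3: x=0 → posterior Dirichlet(10/3, 17/4, 10)
obs 4: x=1 → posterior Dirichlet(10/3, 21/4, 10)
obs 5: x=1 → posterior Dirichlet(10/3, 25/4, 10)
obs 6: x=1 → posterior Dirichlet(10/3, 29/4, 10)
obs 7: x=0 → posterior Dirichlet(13/3, 29/4, 10)
obs 8: x=1 → posterior Dirichlet(13/3, 33/4, 10)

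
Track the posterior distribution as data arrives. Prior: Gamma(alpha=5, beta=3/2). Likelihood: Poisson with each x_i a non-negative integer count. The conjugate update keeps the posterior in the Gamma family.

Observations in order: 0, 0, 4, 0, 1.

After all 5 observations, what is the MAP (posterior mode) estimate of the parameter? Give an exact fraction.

obs 1: x=0 → posterior Gamma(5, 5/2)
obs 2: x=0 → posterior Gamma(5, 7/2)
obs 3: x=4 → posterior Gamma(9, 9/2)
obs 4: x=0 → posterior Gamma(9, 11/2)
obs 5: x=1 → posterior Gamma(10, 13/2)

18/13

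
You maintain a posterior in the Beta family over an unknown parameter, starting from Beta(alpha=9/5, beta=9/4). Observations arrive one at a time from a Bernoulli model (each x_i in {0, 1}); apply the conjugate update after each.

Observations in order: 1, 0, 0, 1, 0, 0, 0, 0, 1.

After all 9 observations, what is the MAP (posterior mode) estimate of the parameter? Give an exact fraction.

76/221

obs 1: x=1 → posterior Beta(14/5, 9/4)
obs 2: x=0 → posterior Beta(14/5, 13/4)
obs 3: x=0 → posterior Beta(14/5, 17/4)
obs 4: x=1 → posterior Beta(19/5, 17/4)
obs 5: x=0 → posterior Beta(19/5, 21/4)
obs 6: x=0 → posterior Beta(19/5, 25/4)
obs 7: x=0 → posterior Beta(19/5, 29/4)
obs 8: x=0 → posterior Beta(19/5, 33/4)
obs 9: x=1 → posterior Beta(24/5, 33/4)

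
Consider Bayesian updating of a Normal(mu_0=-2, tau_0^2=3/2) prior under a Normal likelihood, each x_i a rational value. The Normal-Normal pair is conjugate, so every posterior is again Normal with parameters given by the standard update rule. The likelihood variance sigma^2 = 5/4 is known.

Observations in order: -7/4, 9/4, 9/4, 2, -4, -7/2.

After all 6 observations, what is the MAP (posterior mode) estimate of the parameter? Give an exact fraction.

-53/82

obs 1: x=-7/4 → posterior Normal(-41/22, 15/22)
obs 2: x=9/4 → posterior Normal(-7/17, 15/34)
obs 3: x=9/4 → posterior Normal(13/46, 15/46)
obs 4: x=2 → posterior Normal(37/58, 15/58)
obs 5: x=-4 → posterior Normal(-11/70, 3/14)
obs 6: x=-7/2 → posterior Normal(-53/82, 15/82)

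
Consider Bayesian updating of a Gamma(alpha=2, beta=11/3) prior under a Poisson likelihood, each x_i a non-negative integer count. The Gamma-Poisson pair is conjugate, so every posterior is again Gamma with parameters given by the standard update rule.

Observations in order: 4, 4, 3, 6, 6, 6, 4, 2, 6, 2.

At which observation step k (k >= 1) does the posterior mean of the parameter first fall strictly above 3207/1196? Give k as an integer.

obs 1: x=4 → posterior Gamma(6, 14/3)
obs 2: x=4 → posterior Gamma(10, 17/3)
obs 3: x=3 → posterior Gamma(13, 20/3)
obs 4: x=6 → posterior Gamma(19, 23/3)
obs 5: x=6 → posterior Gamma(25, 26/3)
obs 6: x=6 → posterior Gamma(31, 29/3)
obs 7: x=4 → posterior Gamma(35, 32/3)
obs 8: x=2 → posterior Gamma(37, 35/3)
obs 9: x=6 → posterior Gamma(43, 38/3)
obs 10: x=2 → posterior Gamma(45, 41/3)

k = 5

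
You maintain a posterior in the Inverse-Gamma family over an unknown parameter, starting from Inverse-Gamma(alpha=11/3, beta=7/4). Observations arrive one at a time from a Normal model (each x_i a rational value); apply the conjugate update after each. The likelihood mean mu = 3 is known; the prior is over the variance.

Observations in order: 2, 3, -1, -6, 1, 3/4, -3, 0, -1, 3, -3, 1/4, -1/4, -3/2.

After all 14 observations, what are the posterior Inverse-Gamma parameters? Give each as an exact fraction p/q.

alpha=32/3, beta=3935/32

obs 1: x=2 → posterior Inverse-Gamma(25/6, 9/4)
obs 2: x=3 → posterior Inverse-Gamma(14/3, 9/4)
obs 3: x=-1 → posterior Inverse-Gamma(31/6, 41/4)
obs 4: x=-6 → posterior Inverse-Gamma(17/3, 203/4)
obs 5: x=1 → posterior Inverse-Gamma(37/6, 211/4)
obs 6: x=3/4 → posterior Inverse-Gamma(20/3, 1769/32)
obs 7: x=-3 → posterior Inverse-Gamma(43/6, 2345/32)
obs 8: x=0 → posterior Inverse-Gamma(23/3, 2489/32)
obs 9: x=-1 → posterior Inverse-Gamma(49/6, 2745/32)
obs 10: x=3 → posterior Inverse-Gamma(26/3, 2745/32)
obs 11: x=-3 → posterior Inverse-Gamma(55/6, 3321/32)
obs 12: x=1/4 → posterior Inverse-Gamma(29/3, 1721/16)
obs 13: x=-1/4 → posterior Inverse-Gamma(61/6, 3611/32)
obs 14: x=-3/2 → posterior Inverse-Gamma(32/3, 3935/32)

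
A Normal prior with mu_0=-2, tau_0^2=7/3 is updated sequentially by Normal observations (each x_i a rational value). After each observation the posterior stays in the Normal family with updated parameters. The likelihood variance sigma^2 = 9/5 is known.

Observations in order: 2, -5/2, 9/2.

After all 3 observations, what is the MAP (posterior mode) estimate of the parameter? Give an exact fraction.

43/66

obs 1: x=2 → posterior Normal(8/31, 63/62)
obs 2: x=-5/2 → posterior Normal(-143/194, 63/97)
obs 3: x=9/2 → posterior Normal(43/66, 21/44)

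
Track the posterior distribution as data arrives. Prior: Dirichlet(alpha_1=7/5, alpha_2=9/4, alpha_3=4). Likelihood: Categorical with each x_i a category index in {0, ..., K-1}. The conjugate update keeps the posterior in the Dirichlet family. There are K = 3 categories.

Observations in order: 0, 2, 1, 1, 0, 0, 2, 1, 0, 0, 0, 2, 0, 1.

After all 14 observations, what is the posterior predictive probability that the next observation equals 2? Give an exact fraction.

140/433

obs 1: x=0 → posterior Dirichlet(12/5, 9/4, 4)
obs 2: x=2 → posterior Dirichlet(12/5, 9/4, 5)
obs 3: x=1 → posterior Dirichlet(12/5, 13/4, 5)
obs 4: x=1 → posterior Dirichlet(12/5, 17/4, 5)
obs 5: x=0 → posterior Dirichlet(17/5, 17/4, 5)
obs 6: x=0 → posterior Dirichlet(22/5, 17/4, 5)
obs 7: x=2 → posterior Dirichlet(22/5, 17/4, 6)
obs 8: x=1 → posterior Dirichlet(22/5, 21/4, 6)
obs 9: x=0 → posterior Dirichlet(27/5, 21/4, 6)
obs 10: x=0 → posterior Dirichlet(32/5, 21/4, 6)
obs 11: x=0 → posterior Dirichlet(37/5, 21/4, 6)
obs 12: x=2 → posterior Dirichlet(37/5, 21/4, 7)
obs 13: x=0 → posterior Dirichlet(42/5, 21/4, 7)
obs 14: x=1 → posterior Dirichlet(42/5, 25/4, 7)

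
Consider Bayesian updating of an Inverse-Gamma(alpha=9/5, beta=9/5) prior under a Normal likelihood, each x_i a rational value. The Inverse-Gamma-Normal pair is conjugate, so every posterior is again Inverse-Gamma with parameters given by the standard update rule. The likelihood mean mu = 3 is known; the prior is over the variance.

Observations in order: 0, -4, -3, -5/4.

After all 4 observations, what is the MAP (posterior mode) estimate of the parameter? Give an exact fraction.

obs 1: x=0 → posterior Inverse-Gamma(23/10, 63/10)
obs 2: x=-4 → posterior Inverse-Gamma(14/5, 154/5)
obs 3: x=-3 → posterior Inverse-Gamma(33/10, 244/5)
obs 4: x=-5/4 → posterior Inverse-Gamma(19/5, 9253/160)

9253/768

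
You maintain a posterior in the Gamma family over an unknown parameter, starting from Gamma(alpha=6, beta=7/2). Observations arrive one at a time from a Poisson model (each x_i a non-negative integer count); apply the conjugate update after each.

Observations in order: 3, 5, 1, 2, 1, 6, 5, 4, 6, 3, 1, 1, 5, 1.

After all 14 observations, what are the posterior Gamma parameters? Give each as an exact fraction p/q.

obs 1: x=3 → posterior Gamma(9, 9/2)
obs 2: x=5 → posterior Gamma(14, 11/2)
obs 3: x=1 → posterior Gamma(15, 13/2)
obs 4: x=2 → posterior Gamma(17, 15/2)
obs 5: x=1 → posterior Gamma(18, 17/2)
obs 6: x=6 → posterior Gamma(24, 19/2)
obs 7: x=5 → posterior Gamma(29, 21/2)
obs 8: x=4 → posterior Gamma(33, 23/2)
obs 9: x=6 → posterior Gamma(39, 25/2)
obs 10: x=3 → posterior Gamma(42, 27/2)
obs 11: x=1 → posterior Gamma(43, 29/2)
obs 12: x=1 → posterior Gamma(44, 31/2)
obs 13: x=5 → posterior Gamma(49, 33/2)
obs 14: x=1 → posterior Gamma(50, 35/2)

alpha=50, beta=35/2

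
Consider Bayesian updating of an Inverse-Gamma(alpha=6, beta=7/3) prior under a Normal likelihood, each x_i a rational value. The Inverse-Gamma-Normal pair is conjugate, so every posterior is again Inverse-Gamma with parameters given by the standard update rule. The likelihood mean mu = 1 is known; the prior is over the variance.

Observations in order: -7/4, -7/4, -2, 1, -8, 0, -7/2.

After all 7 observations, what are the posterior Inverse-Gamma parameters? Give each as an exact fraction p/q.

obs 1: x=-7/4 → posterior Inverse-Gamma(13/2, 587/96)
obs 2: x=-7/4 → posterior Inverse-Gamma(7, 475/48)
obs 3: x=-2 → posterior Inverse-Gamma(15/2, 691/48)
obs 4: x=1 → posterior Inverse-Gamma(8, 691/48)
obs 5: x=-8 → posterior Inverse-Gamma(17/2, 2635/48)
obs 6: x=0 → posterior Inverse-Gamma(9, 2659/48)
obs 7: x=-7/2 → posterior Inverse-Gamma(19/2, 3145/48)

alpha=19/2, beta=3145/48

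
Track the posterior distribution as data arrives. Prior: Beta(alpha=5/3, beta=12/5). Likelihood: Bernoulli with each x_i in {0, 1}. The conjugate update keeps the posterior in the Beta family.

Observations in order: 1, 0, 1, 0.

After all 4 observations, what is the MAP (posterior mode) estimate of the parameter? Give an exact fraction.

obs 1: x=1 → posterior Beta(8/3, 12/5)
obs 2: x=0 → posterior Beta(8/3, 17/5)
obs 3: x=1 → posterior Beta(11/3, 17/5)
obs 4: x=0 → posterior Beta(11/3, 22/5)

40/91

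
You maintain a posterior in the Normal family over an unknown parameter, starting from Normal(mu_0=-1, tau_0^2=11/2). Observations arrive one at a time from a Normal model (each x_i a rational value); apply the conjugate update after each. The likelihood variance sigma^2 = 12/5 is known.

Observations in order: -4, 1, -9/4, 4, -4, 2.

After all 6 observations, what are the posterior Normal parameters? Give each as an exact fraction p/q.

obs 1: x=-4 → posterior Normal(-244/79, 132/79)
obs 2: x=1 → posterior Normal(-189/134, 66/67)
obs 3: x=-9/4 → posterior Normal(-139/84, 44/63)
obs 4: x=4 → posterior Normal(-371/976, 33/61)
obs 5: x=-4 → posterior Normal(-1251/1196, 132/299)
obs 6: x=2 → posterior Normal(-811/1416, 22/59)

mu_0=-811/1416, tau_0^2=22/59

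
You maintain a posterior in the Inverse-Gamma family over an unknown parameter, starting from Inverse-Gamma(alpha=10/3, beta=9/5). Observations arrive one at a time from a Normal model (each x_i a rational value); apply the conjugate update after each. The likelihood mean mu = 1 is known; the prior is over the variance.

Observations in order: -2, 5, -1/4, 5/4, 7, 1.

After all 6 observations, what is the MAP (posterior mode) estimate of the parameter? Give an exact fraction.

7947/1760

obs 1: x=-2 → posterior Inverse-Gamma(23/6, 63/10)
obs 2: x=5 → posterior Inverse-Gamma(13/3, 143/10)
obs 3: x=-1/4 → posterior Inverse-Gamma(29/6, 2413/160)
obs 4: x=5/4 → posterior Inverse-Gamma(16/3, 1209/80)
obs 5: x=7 → posterior Inverse-Gamma(35/6, 2649/80)
obs 6: x=1 → posterior Inverse-Gamma(19/3, 2649/80)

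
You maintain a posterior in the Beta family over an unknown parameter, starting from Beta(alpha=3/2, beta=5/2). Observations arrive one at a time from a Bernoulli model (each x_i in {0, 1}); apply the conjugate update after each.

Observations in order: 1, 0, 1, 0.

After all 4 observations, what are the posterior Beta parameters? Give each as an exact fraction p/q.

obs 1: x=1 → posterior Beta(5/2, 5/2)
obs 2: x=0 → posterior Beta(5/2, 7/2)
obs 3: x=1 → posterior Beta(7/2, 7/2)
obs 4: x=0 → posterior Beta(7/2, 9/2)

alpha=7/2, beta=9/2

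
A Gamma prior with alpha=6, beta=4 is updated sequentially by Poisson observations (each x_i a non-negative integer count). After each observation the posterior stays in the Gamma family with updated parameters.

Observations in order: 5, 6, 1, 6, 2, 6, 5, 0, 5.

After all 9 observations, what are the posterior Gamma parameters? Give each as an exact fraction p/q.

obs 1: x=5 → posterior Gamma(11, 5)
obs 2: x=6 → posterior Gamma(17, 6)
obs 3: x=1 → posterior Gamma(18, 7)
obs 4: x=6 → posterior Gamma(24, 8)
obs 5: x=2 → posterior Gamma(26, 9)
obs 6: x=6 → posterior Gamma(32, 10)
obs 7: x=5 → posterior Gamma(37, 11)
obs 8: x=0 → posterior Gamma(37, 12)
obs 9: x=5 → posterior Gamma(42, 13)

alpha=42, beta=13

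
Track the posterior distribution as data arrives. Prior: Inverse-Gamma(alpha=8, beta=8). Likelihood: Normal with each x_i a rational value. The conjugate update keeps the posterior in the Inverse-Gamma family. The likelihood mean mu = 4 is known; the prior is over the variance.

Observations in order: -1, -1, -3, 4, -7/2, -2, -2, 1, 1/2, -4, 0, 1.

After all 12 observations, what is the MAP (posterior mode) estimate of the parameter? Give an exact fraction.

obs 1: x=-1 → posterior Inverse-Gamma(17/2, 41/2)
obs 2: x=-1 → posterior Inverse-Gamma(9, 33)
obs 3: x=-3 → posterior Inverse-Gamma(19/2, 115/2)
obs 4: x=4 → posterior Inverse-Gamma(10, 115/2)
obs 5: x=-7/2 → posterior Inverse-Gamma(21/2, 685/8)
obs 6: x=-2 → posterior Inverse-Gamma(11, 829/8)
obs 7: x=-2 → posterior Inverse-Gamma(23/2, 973/8)
obs 8: x=1 → posterior Inverse-Gamma(12, 1009/8)
obs 9: x=1/2 → posterior Inverse-Gamma(25/2, 529/4)
obs 10: x=-4 → posterior Inverse-Gamma(13, 657/4)
obs 11: x=0 → posterior Inverse-Gamma(27/2, 689/4)
obs 12: x=1 → posterior Inverse-Gamma(14, 707/4)

707/60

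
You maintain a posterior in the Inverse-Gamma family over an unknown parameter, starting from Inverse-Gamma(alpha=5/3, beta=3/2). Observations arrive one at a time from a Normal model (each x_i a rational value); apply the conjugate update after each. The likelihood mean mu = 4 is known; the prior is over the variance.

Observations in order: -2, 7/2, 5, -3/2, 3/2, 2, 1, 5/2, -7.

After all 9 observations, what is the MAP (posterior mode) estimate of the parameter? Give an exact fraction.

639/43

obs 1: x=-2 → posterior Inverse-Gamma(13/6, 39/2)
obs 2: x=7/2 → posterior Inverse-Gamma(8/3, 157/8)
obs 3: x=5 → posterior Inverse-Gamma(19/6, 161/8)
obs 4: x=-3/2 → posterior Inverse-Gamma(11/3, 141/4)
obs 5: x=3/2 → posterior Inverse-Gamma(25/6, 307/8)
obs 6: x=2 → posterior Inverse-Gamma(14/3, 323/8)
obs 7: x=1 → posterior Inverse-Gamma(31/6, 359/8)
obs 8: x=5/2 → posterior Inverse-Gamma(17/3, 46)
obs 9: x=-7 → posterior Inverse-Gamma(37/6, 213/2)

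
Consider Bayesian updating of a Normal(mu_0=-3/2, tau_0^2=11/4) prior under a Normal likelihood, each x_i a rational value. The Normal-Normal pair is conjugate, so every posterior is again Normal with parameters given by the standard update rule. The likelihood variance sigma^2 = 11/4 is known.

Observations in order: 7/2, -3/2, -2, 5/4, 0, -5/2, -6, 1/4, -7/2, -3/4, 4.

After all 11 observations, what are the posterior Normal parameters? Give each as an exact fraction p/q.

mu_0=-35/48, tau_0^2=11/48

obs 1: x=7/2 → posterior Normal(1, 11/8)
obs 2: x=-3/2 → posterior Normal(1/6, 11/12)
obs 3: x=-2 → posterior Normal(-3/8, 11/16)
obs 4: x=5/4 → posterior Normal(-1/20, 11/20)
obs 5: x=0 → posterior Normal(-1/24, 11/24)
obs 6: x=-5/2 → posterior Normal(-11/28, 11/28)
obs 7: x=-6 → posterior Normal(-35/32, 11/32)
obs 8: x=1/4 → posterior Normal(-17/18, 11/36)
obs 9: x=-7/2 → posterior Normal(-6/5, 11/40)
obs 10: x=-3/4 → posterior Normal(-51/44, 1/4)
obs 11: x=4 → posterior Normal(-35/48, 11/48)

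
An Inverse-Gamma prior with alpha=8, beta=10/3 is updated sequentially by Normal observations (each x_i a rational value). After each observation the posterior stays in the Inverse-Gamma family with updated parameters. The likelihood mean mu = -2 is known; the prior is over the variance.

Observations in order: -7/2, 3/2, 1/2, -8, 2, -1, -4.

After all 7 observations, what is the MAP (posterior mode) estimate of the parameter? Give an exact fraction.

1013/300

obs 1: x=-7/2 → posterior Inverse-Gamma(17/2, 107/24)
obs 2: x=3/2 → posterior Inverse-Gamma(9, 127/12)
obs 3: x=1/2 → posterior Inverse-Gamma(19/2, 329/24)
obs 4: x=-8 → posterior Inverse-Gamma(10, 761/24)
obs 5: x=2 → posterior Inverse-Gamma(21/2, 953/24)
obs 6: x=-1 → posterior Inverse-Gamma(11, 965/24)
obs 7: x=-4 → posterior Inverse-Gamma(23/2, 1013/24)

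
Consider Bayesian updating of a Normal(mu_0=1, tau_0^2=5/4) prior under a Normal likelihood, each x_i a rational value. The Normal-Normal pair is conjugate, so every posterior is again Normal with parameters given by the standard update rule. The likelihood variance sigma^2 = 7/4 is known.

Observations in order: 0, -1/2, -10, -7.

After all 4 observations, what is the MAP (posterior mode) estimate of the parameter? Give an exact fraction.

obs 1: x=0 → posterior Normal(7/12, 35/48)
obs 2: x=-1/2 → posterior Normal(9/34, 35/68)
obs 3: x=-10 → posterior Normal(-91/44, 35/88)
obs 4: x=-7 → posterior Normal(-161/54, 35/108)

-161/54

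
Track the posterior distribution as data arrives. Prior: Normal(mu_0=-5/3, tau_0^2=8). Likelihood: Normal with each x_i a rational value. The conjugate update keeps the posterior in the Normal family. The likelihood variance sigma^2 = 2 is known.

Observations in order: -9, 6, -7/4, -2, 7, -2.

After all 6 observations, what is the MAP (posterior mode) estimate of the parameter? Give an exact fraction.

obs 1: x=-9 → posterior Normal(-113/15, 8/5)
obs 2: x=6 → posterior Normal(-41/27, 8/9)
obs 3: x=-7/4 → posterior Normal(-62/39, 8/13)
obs 4: x=-2 → posterior Normal(-86/51, 8/17)
obs 5: x=7 → posterior Normal(-2/63, 8/21)
obs 6: x=-2 → posterior Normal(-26/75, 8/25)

-26/75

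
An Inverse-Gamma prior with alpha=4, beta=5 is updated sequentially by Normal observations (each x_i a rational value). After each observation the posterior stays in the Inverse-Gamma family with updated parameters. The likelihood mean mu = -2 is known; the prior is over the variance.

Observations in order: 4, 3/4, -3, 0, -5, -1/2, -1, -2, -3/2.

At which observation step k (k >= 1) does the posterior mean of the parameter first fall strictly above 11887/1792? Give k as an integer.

obs 1: x=4 → posterior Inverse-Gamma(9/2, 23)
obs 2: x=3/4 → posterior Inverse-Gamma(5, 857/32)
obs 3: x=-3 → posterior Inverse-Gamma(11/2, 873/32)
obs 4: x=0 → posterior Inverse-Gamma(6, 937/32)
obs 5: x=-5 → posterior Inverse-Gamma(13/2, 1081/32)
obs 6: x=-1/2 → posterior Inverse-Gamma(7, 1117/32)
obs 7: x=-1 → posterior Inverse-Gamma(15/2, 1133/32)
obs 8: x=-2 → posterior Inverse-Gamma(8, 1133/32)
obs 9: x=-3/2 → posterior Inverse-Gamma(17/2, 1137/32)

k = 2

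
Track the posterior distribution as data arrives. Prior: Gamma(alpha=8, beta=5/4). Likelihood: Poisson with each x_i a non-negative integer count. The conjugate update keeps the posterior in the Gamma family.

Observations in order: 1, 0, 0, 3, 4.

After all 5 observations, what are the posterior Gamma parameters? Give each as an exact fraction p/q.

alpha=16, beta=25/4

obs 1: x=1 → posterior Gamma(9, 9/4)
obs 2: x=0 → posterior Gamma(9, 13/4)
obs 3: x=0 → posterior Gamma(9, 17/4)
obs 4: x=3 → posterior Gamma(12, 21/4)
obs 5: x=4 → posterior Gamma(16, 25/4)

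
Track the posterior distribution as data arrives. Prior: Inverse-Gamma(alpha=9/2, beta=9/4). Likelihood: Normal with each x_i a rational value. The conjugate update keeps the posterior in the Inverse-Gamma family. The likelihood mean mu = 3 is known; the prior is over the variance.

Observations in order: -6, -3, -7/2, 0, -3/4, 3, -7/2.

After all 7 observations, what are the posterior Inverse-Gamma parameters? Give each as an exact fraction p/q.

alpha=8, beta=3665/32

obs 1: x=-6 → posterior Inverse-Gamma(5, 171/4)
obs 2: x=-3 → posterior Inverse-Gamma(11/2, 243/4)
obs 3: x=-7/2 → posterior Inverse-Gamma(6, 655/8)
obs 4: x=0 → posterior Inverse-Gamma(13/2, 691/8)
obs 5: x=-3/4 → posterior Inverse-Gamma(7, 2989/32)
obs 6: x=3 → posterior Inverse-Gamma(15/2, 2989/32)
obs 7: x=-7/2 → posterior Inverse-Gamma(8, 3665/32)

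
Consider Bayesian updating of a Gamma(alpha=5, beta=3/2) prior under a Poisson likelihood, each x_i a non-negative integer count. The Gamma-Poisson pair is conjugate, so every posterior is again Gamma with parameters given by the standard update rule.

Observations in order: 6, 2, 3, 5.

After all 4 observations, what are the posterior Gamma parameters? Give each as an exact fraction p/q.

obs 1: x=6 → posterior Gamma(11, 5/2)
obs 2: x=2 → posterior Gamma(13, 7/2)
obs 3: x=3 → posterior Gamma(16, 9/2)
obs 4: x=5 → posterior Gamma(21, 11/2)

alpha=21, beta=11/2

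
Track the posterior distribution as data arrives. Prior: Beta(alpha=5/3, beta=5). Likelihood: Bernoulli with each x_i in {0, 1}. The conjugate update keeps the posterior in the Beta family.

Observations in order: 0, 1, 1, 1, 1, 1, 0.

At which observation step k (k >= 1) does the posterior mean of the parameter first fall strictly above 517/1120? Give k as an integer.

obs 1: x=0 → posterior Beta(5/3, 6)
obs 2: x=1 → posterior Beta(8/3, 6)
obs 3: x=1 → posterior Beta(11/3, 6)
obs 4: x=1 → posterior Beta(14/3, 6)
obs 5: x=1 → posterior Beta(17/3, 6)
obs 6: x=1 → posterior Beta(20/3, 6)
obs 7: x=0 → posterior Beta(20/3, 7)

k = 5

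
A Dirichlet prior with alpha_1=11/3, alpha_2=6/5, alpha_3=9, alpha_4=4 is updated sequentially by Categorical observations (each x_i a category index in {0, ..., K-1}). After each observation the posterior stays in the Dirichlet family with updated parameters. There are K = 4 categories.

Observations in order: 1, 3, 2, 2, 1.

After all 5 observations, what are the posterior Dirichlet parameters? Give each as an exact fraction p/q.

alpha_1=11/3, alpha_2=16/5, alpha_3=11, alpha_4=5

obs 1: x=1 → posterior Dirichlet(11/3, 11/5, 9, 4)
obs 2: x=3 → posterior Dirichlet(11/3, 11/5, 9, 5)
obs 3: x=2 → posterior Dirichlet(11/3, 11/5, 10, 5)
obs 4: x=2 → posterior Dirichlet(11/3, 11/5, 11, 5)
obs 5: x=1 → posterior Dirichlet(11/3, 16/5, 11, 5)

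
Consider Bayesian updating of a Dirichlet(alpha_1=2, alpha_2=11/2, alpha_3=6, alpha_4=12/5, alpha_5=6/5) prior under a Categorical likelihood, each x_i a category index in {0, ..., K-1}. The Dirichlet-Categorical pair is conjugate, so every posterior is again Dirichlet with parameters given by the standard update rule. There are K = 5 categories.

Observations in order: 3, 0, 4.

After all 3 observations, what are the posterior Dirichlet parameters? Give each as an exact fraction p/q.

alpha_1=3, alpha_2=11/2, alpha_3=6, alpha_4=17/5, alpha_5=11/5

obs 1: x=3 → posterior Dirichlet(2, 11/2, 6, 17/5, 6/5)
obs 2: x=0 → posterior Dirichlet(3, 11/2, 6, 17/5, 6/5)
obs 3: x=4 → posterior Dirichlet(3, 11/2, 6, 17/5, 11/5)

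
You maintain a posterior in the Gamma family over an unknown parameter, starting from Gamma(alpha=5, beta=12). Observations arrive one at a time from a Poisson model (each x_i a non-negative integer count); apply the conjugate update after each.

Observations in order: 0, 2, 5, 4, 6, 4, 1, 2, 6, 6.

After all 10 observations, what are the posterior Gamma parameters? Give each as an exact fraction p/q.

obs 1: x=0 → posterior Gamma(5, 13)
obs 2: x=2 → posterior Gamma(7, 14)
obs 3: x=5 → posterior Gamma(12, 15)
obs 4: x=4 → posterior Gamma(16, 16)
obs 5: x=6 → posterior Gamma(22, 17)
obs 6: x=4 → posterior Gamma(26, 18)
obs 7: x=1 → posterior Gamma(27, 19)
obs 8: x=2 → posterior Gamma(29, 20)
obs 9: x=6 → posterior Gamma(35, 21)
obs 10: x=6 → posterior Gamma(41, 22)

alpha=41, beta=22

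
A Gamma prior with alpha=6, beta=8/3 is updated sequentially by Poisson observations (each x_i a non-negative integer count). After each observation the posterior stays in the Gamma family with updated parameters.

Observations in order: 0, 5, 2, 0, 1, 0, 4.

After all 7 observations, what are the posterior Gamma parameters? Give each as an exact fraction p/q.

alpha=18, beta=29/3

obs 1: x=0 → posterior Gamma(6, 11/3)
obs 2: x=5 → posterior Gamma(11, 14/3)
obs 3: x=2 → posterior Gamma(13, 17/3)
obs 4: x=0 → posterior Gamma(13, 20/3)
obs 5: x=1 → posterior Gamma(14, 23/3)
obs 6: x=0 → posterior Gamma(14, 26/3)
obs 7: x=4 → posterior Gamma(18, 29/3)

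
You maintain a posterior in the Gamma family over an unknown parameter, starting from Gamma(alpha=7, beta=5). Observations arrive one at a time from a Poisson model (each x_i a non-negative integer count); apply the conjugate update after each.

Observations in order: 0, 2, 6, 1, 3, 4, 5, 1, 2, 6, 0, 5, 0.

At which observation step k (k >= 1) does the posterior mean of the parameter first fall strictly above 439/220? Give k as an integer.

k = 6

obs 1: x=0 → posterior Gamma(7, 6)
obs 2: x=2 → posterior Gamma(9, 7)
obs 3: x=6 → posterior Gamma(15, 8)
obs 4: x=1 → posterior Gamma(16, 9)
obs 5: x=3 → posterior Gamma(19, 10)
obs 6: x=4 → posterior Gamma(23, 11)
obs 7: x=5 → posterior Gamma(28, 12)
obs 8: x=1 → posterior Gamma(29, 13)
obs 9: x=2 → posterior Gamma(31, 14)
obs 10: x=6 → posterior Gamma(37, 15)
obs 11: x=0 → posterior Gamma(37, 16)
obs 12: x=5 → posterior Gamma(42, 17)
obs 13: x=0 → posterior Gamma(42, 18)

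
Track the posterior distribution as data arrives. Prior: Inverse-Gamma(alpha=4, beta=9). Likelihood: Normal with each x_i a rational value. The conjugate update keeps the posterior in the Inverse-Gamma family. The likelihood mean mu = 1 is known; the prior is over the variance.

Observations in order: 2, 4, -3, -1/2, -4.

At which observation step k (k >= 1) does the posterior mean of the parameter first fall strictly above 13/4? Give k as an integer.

k = 2

obs 1: x=2 → posterior Inverse-Gamma(9/2, 19/2)
obs 2: x=4 → posterior Inverse-Gamma(5, 14)
obs 3: x=-3 → posterior Inverse-Gamma(11/2, 22)
obs 4: x=-1/2 → posterior Inverse-Gamma(6, 185/8)
obs 5: x=-4 → posterior Inverse-Gamma(13/2, 285/8)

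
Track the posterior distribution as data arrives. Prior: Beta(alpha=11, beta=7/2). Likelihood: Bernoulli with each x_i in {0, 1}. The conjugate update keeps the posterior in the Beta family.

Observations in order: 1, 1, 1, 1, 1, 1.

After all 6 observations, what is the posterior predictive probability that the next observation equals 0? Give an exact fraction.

obs 1: x=1 → posterior Beta(12, 7/2)
obs 2: x=1 → posterior Beta(13, 7/2)
obs 3: x=1 → posterior Beta(14, 7/2)
obs 4: x=1 → posterior Beta(15, 7/2)
obs 5: x=1 → posterior Beta(16, 7/2)
obs 6: x=1 → posterior Beta(17, 7/2)

7/41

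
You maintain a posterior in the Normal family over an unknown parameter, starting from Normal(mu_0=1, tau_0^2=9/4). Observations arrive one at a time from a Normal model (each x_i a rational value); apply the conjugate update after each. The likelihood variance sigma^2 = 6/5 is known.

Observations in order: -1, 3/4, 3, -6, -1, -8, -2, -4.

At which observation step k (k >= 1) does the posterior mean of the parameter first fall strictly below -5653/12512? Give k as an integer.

obs 1: x=-1 → posterior Normal(-7/23, 18/23)
obs 2: x=3/4 → posterior Normal(17/152, 9/19)
obs 3: x=3 → posterior Normal(197/212, 18/53)
obs 4: x=-6 → posterior Normal(-163/272, 9/34)
obs 5: x=-1 → posterior Normal(-223/332, 18/83)
obs 6: x=-8 → posterior Normal(-703/392, 9/49)
obs 7: x=-2 → posterior Normal(-823/452, 18/113)
obs 8: x=-4 → posterior Normal(-1063/512, 9/64)

k = 4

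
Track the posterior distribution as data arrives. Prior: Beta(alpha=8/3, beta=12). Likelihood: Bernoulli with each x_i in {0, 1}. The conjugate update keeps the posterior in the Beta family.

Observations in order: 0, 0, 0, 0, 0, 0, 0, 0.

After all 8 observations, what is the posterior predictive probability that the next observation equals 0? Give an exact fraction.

obs 1: x=0 → posterior Beta(8/3, 13)
obs 2: x=0 → posterior Beta(8/3, 14)
obs 3: x=0 → posterior Beta(8/3, 15)
obs 4: x=0 → posterior Beta(8/3, 16)
obs 5: x=0 → posterior Beta(8/3, 17)
obs 6: x=0 → posterior Beta(8/3, 18)
obs 7: x=0 → posterior Beta(8/3, 19)
obs 8: x=0 → posterior Beta(8/3, 20)

15/17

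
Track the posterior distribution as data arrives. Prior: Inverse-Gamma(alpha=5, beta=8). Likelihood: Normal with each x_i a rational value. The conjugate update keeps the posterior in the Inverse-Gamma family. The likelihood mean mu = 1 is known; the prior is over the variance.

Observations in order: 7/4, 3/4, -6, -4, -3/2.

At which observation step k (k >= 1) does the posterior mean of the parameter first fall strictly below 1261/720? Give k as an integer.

obs 1: x=7/4 → posterior Inverse-Gamma(11/2, 265/32)
obs 2: x=3/4 → posterior Inverse-Gamma(6, 133/16)
obs 3: x=-6 → posterior Inverse-Gamma(13/2, 525/16)
obs 4: x=-4 → posterior Inverse-Gamma(7, 725/16)
obs 5: x=-3/2 → posterior Inverse-Gamma(15/2, 775/16)

k = 2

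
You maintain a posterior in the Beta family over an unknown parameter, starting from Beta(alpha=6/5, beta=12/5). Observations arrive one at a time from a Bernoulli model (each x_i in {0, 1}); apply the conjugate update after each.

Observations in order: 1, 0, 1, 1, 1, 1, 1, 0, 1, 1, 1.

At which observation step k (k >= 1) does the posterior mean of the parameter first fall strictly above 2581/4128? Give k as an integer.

k = 6

obs 1: x=1 → posterior Beta(11/5, 12/5)
obs 2: x=0 → posterior Beta(11/5, 17/5)
obs 3: x=1 → posterior Beta(16/5, 17/5)
obs 4: x=1 → posterior Beta(21/5, 17/5)
obs 5: x=1 → posterior Beta(26/5, 17/5)
obs 6: x=1 → posterior Beta(31/5, 17/5)
obs 7: x=1 → posterior Beta(36/5, 17/5)
obs 8: x=0 → posterior Beta(36/5, 22/5)
obs 9: x=1 → posterior Beta(41/5, 22/5)
obs 10: x=1 → posterior Beta(46/5, 22/5)
obs 11: x=1 → posterior Beta(51/5, 22/5)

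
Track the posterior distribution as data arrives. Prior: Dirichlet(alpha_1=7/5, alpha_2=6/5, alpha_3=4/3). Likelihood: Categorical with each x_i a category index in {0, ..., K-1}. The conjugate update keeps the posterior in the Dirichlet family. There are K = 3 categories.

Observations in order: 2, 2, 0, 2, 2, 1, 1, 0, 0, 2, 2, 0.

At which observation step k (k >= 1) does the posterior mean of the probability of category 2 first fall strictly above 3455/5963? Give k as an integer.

obs 1: x=2 → posterior Dirichlet(7/5, 6/5, 7/3)
obs 2: x=2 → posterior Dirichlet(7/5, 6/5, 10/3)
obs 3: x=0 → posterior Dirichlet(12/5, 6/5, 10/3)
obs 4: x=2 → posterior Dirichlet(12/5, 6/5, 13/3)
obs 5: x=2 → posterior Dirichlet(12/5, 6/5, 16/3)
obs 6: x=1 → posterior Dirichlet(12/5, 11/5, 16/3)
obs 7: x=1 → posterior Dirichlet(12/5, 16/5, 16/3)
obs 8: x=0 → posterior Dirichlet(17/5, 16/5, 16/3)
obs 9: x=0 → posterior Dirichlet(22/5, 16/5, 16/3)
obs 10: x=2 → posterior Dirichlet(22/5, 16/5, 19/3)
obs 11: x=2 → posterior Dirichlet(22/5, 16/5, 22/3)
obs 12: x=0 → posterior Dirichlet(27/5, 16/5, 22/3)

k = 5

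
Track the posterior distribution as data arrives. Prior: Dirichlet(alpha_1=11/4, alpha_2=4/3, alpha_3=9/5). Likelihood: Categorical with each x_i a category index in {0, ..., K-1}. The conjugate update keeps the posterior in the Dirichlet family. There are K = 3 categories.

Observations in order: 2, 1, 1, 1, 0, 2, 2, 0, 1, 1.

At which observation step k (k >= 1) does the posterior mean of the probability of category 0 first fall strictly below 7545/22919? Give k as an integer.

obs 1: x=2 → posterior Dirichlet(11/4, 4/3, 14/5)
obs 2: x=1 → posterior Dirichlet(11/4, 7/3, 14/5)
obs 3: x=1 → posterior Dirichlet(11/4, 10/3, 14/5)
obs 4: x=1 → posterior Dirichlet(11/4, 13/3, 14/5)
obs 5: x=0 → posterior Dirichlet(15/4, 13/3, 14/5)
obs 6: x=2 → posterior Dirichlet(15/4, 13/3, 19/5)
obs 7: x=2 → posterior Dirichlet(15/4, 13/3, 24/5)
obs 8: x=0 → posterior Dirichlet(19/4, 13/3, 24/5)
obs 9: x=1 → posterior Dirichlet(19/4, 16/3, 24/5)
obs 10: x=1 → posterior Dirichlet(19/4, 19/3, 24/5)

k = 3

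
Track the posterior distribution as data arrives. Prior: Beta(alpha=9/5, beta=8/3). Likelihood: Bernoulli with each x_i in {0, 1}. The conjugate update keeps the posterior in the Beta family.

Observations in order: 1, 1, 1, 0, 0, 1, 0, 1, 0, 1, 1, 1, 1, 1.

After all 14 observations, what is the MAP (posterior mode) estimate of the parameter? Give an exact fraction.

162/247

obs 1: x=1 → posterior Beta(14/5, 8/3)
obs 2: x=1 → posterior Beta(19/5, 8/3)
obs 3: x=1 → posterior Beta(24/5, 8/3)
obs 4: x=0 → posterior Beta(24/5, 11/3)
obs 5: x=0 → posterior Beta(24/5, 14/3)
obs 6: x=1 → posterior Beta(29/5, 14/3)
obs 7: x=0 → posterior Beta(29/5, 17/3)
obs 8: x=1 → posterior Beta(34/5, 17/3)
obs 9: x=0 → posterior Beta(34/5, 20/3)
obs 10: x=1 → posterior Beta(39/5, 20/3)
obs 11: x=1 → posterior Beta(44/5, 20/3)
obs 12: x=1 → posterior Beta(49/5, 20/3)
obs 13: x=1 → posterior Beta(54/5, 20/3)
obs 14: x=1 → posterior Beta(59/5, 20/3)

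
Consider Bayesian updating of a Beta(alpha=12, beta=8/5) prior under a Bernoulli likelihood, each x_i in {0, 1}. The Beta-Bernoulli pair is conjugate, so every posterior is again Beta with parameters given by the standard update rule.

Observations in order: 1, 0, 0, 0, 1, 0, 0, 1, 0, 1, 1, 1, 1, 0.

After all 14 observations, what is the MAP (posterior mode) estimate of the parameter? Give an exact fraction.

45/64

obs 1: x=1 → posterior Beta(13, 8/5)
obs 2: x=0 → posterior Beta(13, 13/5)
obs 3: x=0 → posterior Beta(13, 18/5)
obs 4: x=0 → posterior Beta(13, 23/5)
obs 5: x=1 → posterior Beta(14, 23/5)
obs 6: x=0 → posterior Beta(14, 28/5)
obs 7: x=0 → posterior Beta(14, 33/5)
obs 8: x=1 → posterior Beta(15, 33/5)
obs 9: x=0 → posterior Beta(15, 38/5)
obs 10: x=1 → posterior Beta(16, 38/5)
obs 11: x=1 → posterior Beta(17, 38/5)
obs 12: x=1 → posterior Beta(18, 38/5)
obs 13: x=1 → posterior Beta(19, 38/5)
obs 14: x=0 → posterior Beta(19, 43/5)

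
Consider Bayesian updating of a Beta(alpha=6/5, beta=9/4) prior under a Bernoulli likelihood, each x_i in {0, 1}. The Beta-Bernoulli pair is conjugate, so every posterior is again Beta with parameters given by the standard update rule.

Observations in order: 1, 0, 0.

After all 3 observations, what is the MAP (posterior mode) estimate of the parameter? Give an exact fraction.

obs 1: x=1 → posterior Beta(11/5, 9/4)
obs 2: x=0 → posterior Beta(11/5, 13/4)
obs 3: x=0 → posterior Beta(11/5, 17/4)

24/89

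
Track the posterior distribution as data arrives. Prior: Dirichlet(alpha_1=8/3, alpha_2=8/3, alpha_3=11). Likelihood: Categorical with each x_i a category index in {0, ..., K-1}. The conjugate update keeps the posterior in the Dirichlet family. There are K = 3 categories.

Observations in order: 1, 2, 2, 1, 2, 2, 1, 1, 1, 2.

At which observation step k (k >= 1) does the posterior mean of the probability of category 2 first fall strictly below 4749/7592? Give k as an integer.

k = 8

obs 1: x=1 → posterior Dirichlet(8/3, 11/3, 11)
obs 2: x=2 → posterior Dirichlet(8/3, 11/3, 12)
obs 3: x=2 → posterior Dirichlet(8/3, 11/3, 13)
obs 4: x=1 → posterior Dirichlet(8/3, 14/3, 13)
obs 5: x=2 → posterior Dirichlet(8/3, 14/3, 14)
obs 6: x=2 → posterior Dirichlet(8/3, 14/3, 15)
obs 7: x=1 → posterior Dirichlet(8/3, 17/3, 15)
obs 8: x=1 → posterior Dirichlet(8/3, 20/3, 15)
obs 9: x=1 → posterior Dirichlet(8/3, 23/3, 15)
obs 10: x=2 → posterior Dirichlet(8/3, 23/3, 16)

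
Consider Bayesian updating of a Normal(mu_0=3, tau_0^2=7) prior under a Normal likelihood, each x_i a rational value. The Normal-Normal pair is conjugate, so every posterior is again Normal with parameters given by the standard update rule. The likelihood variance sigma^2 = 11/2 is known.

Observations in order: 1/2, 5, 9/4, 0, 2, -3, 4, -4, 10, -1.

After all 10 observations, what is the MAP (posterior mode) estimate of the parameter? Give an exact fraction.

507/302

obs 1: x=1/2 → posterior Normal(8/5, 77/25)
obs 2: x=5 → posterior Normal(110/39, 77/39)
obs 3: x=9/4 → posterior Normal(283/106, 77/53)
obs 4: x=0 → posterior Normal(283/134, 77/67)
obs 5: x=2 → posterior Normal(113/54, 77/81)
obs 6: x=-3 → posterior Normal(51/38, 77/95)
obs 7: x=4 → posterior Normal(367/218, 77/109)
obs 8: x=-4 → posterior Normal(85/82, 77/123)
obs 9: x=10 → posterior Normal(535/274, 77/137)
obs 10: x=-1 → posterior Normal(507/302, 77/151)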